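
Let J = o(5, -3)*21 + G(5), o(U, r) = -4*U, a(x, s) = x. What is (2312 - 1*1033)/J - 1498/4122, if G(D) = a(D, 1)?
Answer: -2946854/855315 ≈ -3.4453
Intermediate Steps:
G(D) = D
J = -415 (J = -4*5*21 + 5 = -20*21 + 5 = -420 + 5 = -415)
(2312 - 1*1033)/J - 1498/4122 = (2312 - 1*1033)/(-415) - 1498/4122 = (2312 - 1033)*(-1/415) - 1498*1/4122 = 1279*(-1/415) - 749/2061 = -1279/415 - 749/2061 = -2946854/855315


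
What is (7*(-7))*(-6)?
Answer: 294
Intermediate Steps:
(7*(-7))*(-6) = -49*(-6) = 294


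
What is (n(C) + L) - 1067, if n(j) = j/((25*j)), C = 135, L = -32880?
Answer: -848674/25 ≈ -33947.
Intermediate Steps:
n(j) = 1/25 (n(j) = j*(1/(25*j)) = 1/25)
(n(C) + L) - 1067 = (1/25 - 32880) - 1067 = -821999/25 - 1067 = -848674/25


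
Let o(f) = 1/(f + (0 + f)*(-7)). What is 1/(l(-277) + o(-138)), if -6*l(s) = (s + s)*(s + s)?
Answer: -828/42354407 ≈ -1.9549e-5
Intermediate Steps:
l(s) = -2*s**2/3 (l(s) = -(s + s)*(s + s)/6 = -2*s*2*s/6 = -2*s**2/3)
o(f) = -1/(6*f) (o(f) = 1/(f + f*(-7)) = 1/(f - 7*f) = 1/(-6*f) = -1/(6*f))
1/(l(-277) + o(-138)) = 1/(-2/3*(-277)**2 - 1/6/(-138)) = 1/(-2/3*76729 - 1/6*(-1/138)) = 1/(-153458/3 + 1/828) = 1/(-42354407/828) = -828/42354407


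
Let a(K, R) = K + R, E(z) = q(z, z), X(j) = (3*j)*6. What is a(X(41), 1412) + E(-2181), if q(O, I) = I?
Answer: -31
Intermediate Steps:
X(j) = 18*j
E(z) = z
a(X(41), 1412) + E(-2181) = (18*41 + 1412) - 2181 = (738 + 1412) - 2181 = 2150 - 2181 = -31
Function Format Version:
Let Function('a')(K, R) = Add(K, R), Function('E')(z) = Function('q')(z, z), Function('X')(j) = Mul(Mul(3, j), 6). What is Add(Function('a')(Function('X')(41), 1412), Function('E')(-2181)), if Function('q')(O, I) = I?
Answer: -31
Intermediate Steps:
Function('X')(j) = Mul(18, j)
Function('E')(z) = z
Add(Function('a')(Function('X')(41), 1412), Function('E')(-2181)) = Add(Add(Mul(18, 41), 1412), -2181) = Add(Add(738, 1412), -2181) = Add(2150, -2181) = -31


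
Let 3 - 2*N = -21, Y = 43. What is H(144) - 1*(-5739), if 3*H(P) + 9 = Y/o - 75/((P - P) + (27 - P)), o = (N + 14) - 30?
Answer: 2682871/468 ≈ 5732.6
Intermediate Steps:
N = 12 (N = 3/2 - ½*(-21) = 3/2 + 21/2 = 12)
o = -4 (o = (12 + 14) - 30 = 26 - 30 = -4)
H(P) = -79/12 - 25/(27 - P) (H(P) = -3 + (43/(-4) - 75/((P - P) + (27 - P)))/3 = -3 + (43*(-¼) - 75/(0 + (27 - P)))/3 = -3 + (-43/4 - 75/(27 - P))/3 = -3 + (-43/12 - 25/(27 - P)) = -79/12 - 25/(27 - P))
H(144) - 1*(-5739) = (2433 - 79*144)/(12*(-27 + 144)) - 1*(-5739) = (1/12)*(2433 - 11376)/117 + 5739 = (1/12)*(1/117)*(-8943) + 5739 = -2981/468 + 5739 = 2682871/468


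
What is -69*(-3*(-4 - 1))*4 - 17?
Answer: -4157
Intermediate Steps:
-69*(-3*(-4 - 1))*4 - 17 = -69*(-3*(-5))*4 - 17 = -1035*4 - 17 = -69*60 - 17 = -4140 - 17 = -4157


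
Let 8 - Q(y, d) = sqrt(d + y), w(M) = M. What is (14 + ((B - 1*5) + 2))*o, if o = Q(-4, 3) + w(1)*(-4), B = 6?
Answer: 68 - 17*I ≈ 68.0 - 17.0*I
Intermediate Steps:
Q(y, d) = 8 - sqrt(d + y)
o = 4 - I (o = (8 - sqrt(3 - 4)) + 1*(-4) = (8 - sqrt(-1)) - 4 = (8 - I) - 4 = 4 - I ≈ 4.0 - 1.0*I)
(14 + ((B - 1*5) + 2))*o = (14 + ((6 - 1*5) + 2))*(4 - I) = (14 + ((6 - 5) + 2))*(4 - I) = (14 + (1 + 2))*(4 - I) = (14 + 3)*(4 - I) = 17*(4 - I) = 68 - 17*I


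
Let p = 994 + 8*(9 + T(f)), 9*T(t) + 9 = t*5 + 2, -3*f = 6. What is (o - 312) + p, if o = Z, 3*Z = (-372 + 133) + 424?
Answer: 7205/9 ≈ 800.56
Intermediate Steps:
f = -2 (f = -⅓*6 = -2)
T(t) = -7/9 + 5*t/9 (T(t) = -1 + (t*5 + 2)/9 = -1 + (5*t + 2)/9 = -1 + (2 + 5*t)/9 = -1 + (2/9 + 5*t/9) = -7/9 + 5*t/9)
Z = 185/3 (Z = ((-372 + 133) + 424)/3 = (-239 + 424)/3 = (⅓)*185 = 185/3 ≈ 61.667)
o = 185/3 ≈ 61.667
p = 9458/9 (p = 994 + 8*(9 + (-7/9 + (5/9)*(-2))) = 994 + 8*(9 + (-7/9 - 10/9)) = 994 + 8*(9 - 17/9) = 994 + 8*(64/9) = 994 + 512/9 = 9458/9 ≈ 1050.9)
(o - 312) + p = (185/3 - 312) + 9458/9 = -751/3 + 9458/9 = 7205/9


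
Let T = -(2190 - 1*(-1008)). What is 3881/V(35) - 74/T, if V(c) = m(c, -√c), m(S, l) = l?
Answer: 37/1599 - 3881*√35/35 ≈ -655.99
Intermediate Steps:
T = -3198 (T = -(2190 + 1008) = -1*3198 = -3198)
V(c) = -√c
3881/V(35) - 74/T = 3881/((-√35)) - 74/(-3198) = 3881*(-√35/35) - 74*(-1/3198) = -3881*√35/35 + 37/1599 = 37/1599 - 3881*√35/35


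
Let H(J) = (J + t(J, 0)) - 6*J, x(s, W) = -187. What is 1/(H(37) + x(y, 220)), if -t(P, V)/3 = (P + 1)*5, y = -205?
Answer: -1/942 ≈ -0.0010616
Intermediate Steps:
t(P, V) = -15 - 15*P (t(P, V) = -3*(P + 1)*5 = -3*(1 + P)*5 = -3*(5 + 5*P) = -15 - 15*P)
H(J) = -15 - 20*J (H(J) = (J + (-15 - 15*J)) - 6*J = (-15 - 14*J) - 6*J = -15 - 20*J)
1/(H(37) + x(y, 220)) = 1/((-15 - 20*37) - 187) = 1/((-15 - 740) - 187) = 1/(-755 - 187) = 1/(-942) = -1/942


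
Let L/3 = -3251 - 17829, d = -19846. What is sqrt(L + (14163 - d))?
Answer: I*sqrt(29231) ≈ 170.97*I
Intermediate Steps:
L = -63240 (L = 3*(-3251 - 17829) = 3*(-21080) = -63240)
sqrt(L + (14163 - d)) = sqrt(-63240 + (14163 - 1*(-19846))) = sqrt(-63240 + (14163 + 19846)) = sqrt(-63240 + 34009) = sqrt(-29231) = I*sqrt(29231)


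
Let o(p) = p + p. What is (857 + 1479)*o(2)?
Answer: 9344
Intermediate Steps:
o(p) = 2*p
(857 + 1479)*o(2) = (857 + 1479)*(2*2) = 2336*4 = 9344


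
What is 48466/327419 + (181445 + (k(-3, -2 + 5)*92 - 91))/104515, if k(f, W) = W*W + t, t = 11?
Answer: 65046620276/34220196785 ≈ 1.9008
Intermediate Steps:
k(f, W) = 11 + W**2 (k(f, W) = W*W + 11 = W**2 + 11 = 11 + W**2)
48466/327419 + (181445 + (k(-3, -2 + 5)*92 - 91))/104515 = 48466/327419 + (181445 + ((11 + (-2 + 5)**2)*92 - 91))/104515 = 48466*(1/327419) + (181445 + ((11 + 3**2)*92 - 91))*(1/104515) = 48466/327419 + (181445 + ((11 + 9)*92 - 91))*(1/104515) = 48466/327419 + (181445 + (20*92 - 91))*(1/104515) = 48466/327419 + (181445 + (1840 - 91))*(1/104515) = 48466/327419 + (181445 + 1749)*(1/104515) = 48466/327419 + 183194*(1/104515) = 48466/327419 + 183194/104515 = 65046620276/34220196785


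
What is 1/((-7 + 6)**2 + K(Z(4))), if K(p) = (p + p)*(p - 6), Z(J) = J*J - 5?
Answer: 1/111 ≈ 0.0090090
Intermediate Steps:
Z(J) = -5 + J**2 (Z(J) = J**2 - 5 = -5 + J**2)
K(p) = 2*p*(-6 + p) (K(p) = (2*p)*(-6 + p) = 2*p*(-6 + p))
1/((-7 + 6)**2 + K(Z(4))) = 1/((-7 + 6)**2 + 2*(-5 + 4**2)*(-6 + (-5 + 4**2))) = 1/((-1)**2 + 2*(-5 + 16)*(-6 + (-5 + 16))) = 1/(1 + 2*11*(-6 + 11)) = 1/(1 + 2*11*5) = 1/(1 + 110) = 1/111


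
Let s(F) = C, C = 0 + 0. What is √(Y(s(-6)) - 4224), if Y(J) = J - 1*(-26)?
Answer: I*√4198 ≈ 64.792*I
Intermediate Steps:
C = 0
s(F) = 0
Y(J) = 26 + J (Y(J) = J + 26 = 26 + J)
√(Y(s(-6)) - 4224) = √((26 + 0) - 4224) = √(26 - 4224) = √(-4198) = I*√4198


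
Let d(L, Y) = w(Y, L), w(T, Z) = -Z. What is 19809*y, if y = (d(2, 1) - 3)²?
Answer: 495225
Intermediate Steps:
d(L, Y) = -L
y = 25 (y = (-1*2 - 3)² = (-2 - 3)² = (-5)² = 25)
19809*y = 19809*25 = 495225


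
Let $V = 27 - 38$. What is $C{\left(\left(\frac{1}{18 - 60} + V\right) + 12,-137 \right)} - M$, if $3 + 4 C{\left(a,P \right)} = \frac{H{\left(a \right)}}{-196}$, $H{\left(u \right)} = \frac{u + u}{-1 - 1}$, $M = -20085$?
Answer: $\frac{661334225}{32928} \approx 20084.0$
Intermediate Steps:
$V = -11$ ($V = 27 - 38 = -11$)
$H{\left(u \right)} = - u$ ($H{\left(u \right)} = \frac{2 u}{-2} = 2 u \left(- \frac{1}{2}\right) = - u$)
$C{\left(a,P \right)} = - \frac{3}{4} + \frac{a}{784}$ ($C{\left(a,P \right)} = - \frac{3}{4} + \frac{- a \frac{1}{-196}}{4} = - \frac{3}{4} + \frac{- a \left(- \frac{1}{196}\right)}{4} = - \frac{3}{4} + \frac{\frac{1}{196} a}{4} = - \frac{3}{4} + \frac{a}{784}$)
$C{\left(\left(\frac{1}{18 - 60} + V\right) + 12,-137 \right)} - M = \left(- \frac{3}{4} + \frac{\left(\frac{1}{18 - 60} - 11\right) + 12}{784}\right) - -20085 = \left(- \frac{3}{4} + \frac{\left(\frac{1}{-42} - 11\right) + 12}{784}\right) + 20085 = \left(- \frac{3}{4} + \frac{\left(- \frac{1}{42} - 11\right) + 12}{784}\right) + 20085 = \left(- \frac{3}{4} + \frac{- \frac{463}{42} + 12}{784}\right) + 20085 = \left(- \frac{3}{4} + \frac{1}{784} \cdot \frac{41}{42}\right) + 20085 = \left(- \frac{3}{4} + \frac{41}{32928}\right) + 20085 = - \frac{24655}{32928} + 20085 = \frac{661334225}{32928}$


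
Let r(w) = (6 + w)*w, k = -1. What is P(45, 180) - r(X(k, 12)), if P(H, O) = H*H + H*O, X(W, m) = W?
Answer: 10130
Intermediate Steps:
P(H, O) = H² + H*O
r(w) = w*(6 + w)
P(45, 180) - r(X(k, 12)) = 45*(45 + 180) - (-1)*(6 - 1) = 45*225 - (-1)*5 = 10125 - 1*(-5) = 10125 + 5 = 10130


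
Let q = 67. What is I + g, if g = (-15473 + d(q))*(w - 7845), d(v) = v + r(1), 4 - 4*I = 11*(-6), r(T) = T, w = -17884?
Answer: 792710525/2 ≈ 3.9636e+8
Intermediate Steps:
I = 35/2 (I = 1 - 11*(-6)/4 = 1 - ¼*(-66) = 1 + 33/2 = 35/2 ≈ 17.500)
d(v) = 1 + v (d(v) = v + 1 = 1 + v)
g = 396355245 (g = (-15473 + (1 + 67))*(-17884 - 7845) = (-15473 + 68)*(-25729) = -15405*(-25729) = 396355245)
I + g = 35/2 + 396355245 = 792710525/2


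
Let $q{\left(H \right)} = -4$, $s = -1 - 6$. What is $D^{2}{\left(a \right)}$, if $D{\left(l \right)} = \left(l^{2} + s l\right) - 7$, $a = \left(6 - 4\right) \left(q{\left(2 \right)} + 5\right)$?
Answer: $289$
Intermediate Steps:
$s = -7$ ($s = -1 - 6 = -7$)
$a = 2$ ($a = \left(6 - 4\right) \left(-4 + 5\right) = \left(6 - 4\right) 1 = 2 \cdot 1 = 2$)
$D{\left(l \right)} = -7 + l^{2} - 7 l$ ($D{\left(l \right)} = \left(l^{2} - 7 l\right) - 7 = -7 + l^{2} - 7 l$)
$D^{2}{\left(a \right)} = \left(-7 + 2^{2} - 14\right)^{2} = \left(-7 + 4 - 14\right)^{2} = \left(-17\right)^{2} = 289$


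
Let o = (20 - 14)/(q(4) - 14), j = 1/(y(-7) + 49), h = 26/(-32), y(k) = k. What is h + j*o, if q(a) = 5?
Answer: -835/1008 ≈ -0.82837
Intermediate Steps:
h = -13/16 (h = 26*(-1/32) = -13/16 ≈ -0.81250)
j = 1/42 (j = 1/(-7 + 49) = 1/42 ≈ 0.023810)
o = -2/3 (o = (20 - 14)/(5 - 14) = 6/(-9) = 6*(-1/9) = -2/3 ≈ -0.66667)
h + j*o = -13/16 + (1/42)*(-2/3) = -13/16 - 1/63 = -835/1008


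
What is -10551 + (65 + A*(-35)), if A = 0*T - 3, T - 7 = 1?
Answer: -10381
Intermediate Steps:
T = 8 (T = 7 + 1 = 8)
A = -3 (A = 0*8 - 3 = 0 - 3 = -3)
-10551 + (65 + A*(-35)) = -10551 + (65 - 3*(-35)) = -10551 + (65 + 105) = -10551 + 170 = -10381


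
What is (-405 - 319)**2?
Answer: 524176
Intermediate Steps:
(-405 - 319)**2 = (-724)**2 = 524176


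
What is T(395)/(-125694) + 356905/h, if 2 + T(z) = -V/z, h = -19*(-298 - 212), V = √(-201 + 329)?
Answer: 1495361215/40599162 + 4*√2/24824565 ≈ 36.832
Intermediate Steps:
V = 8*√2 (V = √128 = 8*√2 ≈ 11.314)
h = 9690 (h = -19*(-510) = 9690)
T(z) = -2 - 8*√2/z
T(395)/(-125694) + 356905/h = (-2 - 8*√2/395)/(-125694) + 356905/9690 = (-2 - 8*√2*1/395)*(-1/125694) + 356905*(1/9690) = (-2 - 8*√2/395)*(-1/125694) + 71381/1938 = (1/62847 + 4*√2/24824565) + 71381/1938 = 1495361215/40599162 + 4*√2/24824565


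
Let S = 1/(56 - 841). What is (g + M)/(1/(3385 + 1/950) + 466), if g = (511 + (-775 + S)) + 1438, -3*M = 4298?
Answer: -652972175471/1176354619060 ≈ -0.55508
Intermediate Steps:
S = -1/785 (S = 1/(-785) = -1/785 ≈ -0.0012739)
M = -4298/3 (M = -⅓*4298 = -4298/3 ≈ -1432.7)
g = 921589/785 (g = (511 + (-775 - 1/785)) + 1438 = (511 - 608376/785) + 1438 = -207241/785 + 1438 = 921589/785 ≈ 1174.0)
(g + M)/(1/(3385 + 1/950) + 466) = (921589/785 - 4298/3)/(1/(3385 + 1/950) + 466) = -609163/(2355*(1/(3385 + 1/950) + 466)) = -609163/(2355*(1/(3215751/950) + 466)) = -609163/(2355*(950/3215751 + 466)) = -609163/(2355*1498540916/3215751) = -609163/2355*3215751/1498540916 = -652972175471/1176354619060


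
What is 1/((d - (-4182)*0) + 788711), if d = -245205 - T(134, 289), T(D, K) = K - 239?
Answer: 1/543456 ≈ 1.8401e-6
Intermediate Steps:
T(D, K) = -239 + K
d = -245255 (d = -245205 - (-239 + 289) = -245205 - 1*50 = -245205 - 50 = -245255)
1/((d - (-4182)*0) + 788711) = 1/((-245255 - (-4182)*0) + 788711) = 1/((-245255 - 51*0) + 788711) = 1/((-245255 + 0) + 788711) = 1/(-245255 + 788711) = 1/543456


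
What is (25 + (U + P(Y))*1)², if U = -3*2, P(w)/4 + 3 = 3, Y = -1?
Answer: 361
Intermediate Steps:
P(w) = 0 (P(w) = -12 + 4*3 = -12 + 12 = 0)
U = -6
(25 + (U + P(Y))*1)² = (25 + (-6 + 0)*1)² = (25 - 6*1)² = (25 - 6)² = 19² = 361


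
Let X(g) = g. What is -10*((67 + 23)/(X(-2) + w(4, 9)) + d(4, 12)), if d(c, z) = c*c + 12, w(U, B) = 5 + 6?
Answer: -380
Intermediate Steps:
w(U, B) = 11
d(c, z) = 12 + c² (d(c, z) = c² + 12 = 12 + c²)
-10*((67 + 23)/(X(-2) + w(4, 9)) + d(4, 12)) = -10*((67 + 23)/(-2 + 11) + (12 + 4²)) = -10*(90/9 + (12 + 16)) = -10*(90*(⅑) + 28) = -10*(10 + 28) = -10*38 = -380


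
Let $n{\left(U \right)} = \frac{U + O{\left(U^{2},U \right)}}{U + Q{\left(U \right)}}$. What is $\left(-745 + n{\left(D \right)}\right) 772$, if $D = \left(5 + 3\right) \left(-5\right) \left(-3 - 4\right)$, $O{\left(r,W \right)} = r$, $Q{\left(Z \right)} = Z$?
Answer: $-466674$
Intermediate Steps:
$D = 280$ ($D = 8 \left(-5\right) \left(-7\right) = \left(-40\right) \left(-7\right) = 280$)
$n{\left(U \right)} = \frac{U + U^{2}}{2 U}$ ($n{\left(U \right)} = \frac{U + U^{2}}{U + U} = \frac{U + U^{2}}{2 U}$)
$\left(-745 + n{\left(D \right)}\right) 772 = \left(-745 + \left(\frac{1}{2} + \frac{1}{2} \cdot 280\right)\right) 772 = \left(-745 + \left(\frac{1}{2} + 140\right)\right) 772 = \left(-745 + \frac{281}{2}\right) 772 = \left(- \frac{1209}{2}\right) 772 = -466674$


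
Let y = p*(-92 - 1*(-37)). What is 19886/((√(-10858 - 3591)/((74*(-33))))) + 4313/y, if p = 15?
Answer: -4313/825 + 48561612*I*√14449/14449 ≈ -5.2279 + 4.0399e+5*I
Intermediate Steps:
y = -825 (y = 15*(-92 - 1*(-37)) = 15*(-92 + 37) = 15*(-55) = -825)
19886/((√(-10858 - 3591)/((74*(-33))))) + 4313/y = 19886/((√(-10858 - 3591)/((74*(-33))))) + 4313/(-825) = 19886/((√(-14449)/(-2442))) + 4313*(-1/825) = 19886/(((I*√14449)*(-1/2442))) - 4313/825 = 19886/((-I*√14449/2442)) - 4313/825 = 19886*(2442*I*√14449/14449) - 4313/825 = 48561612*I*√14449/14449 - 4313/825 = -4313/825 + 48561612*I*√14449/14449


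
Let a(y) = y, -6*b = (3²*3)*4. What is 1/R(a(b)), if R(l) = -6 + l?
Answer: -1/24 ≈ -0.041667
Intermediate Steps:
b = -18 (b = -3²*3*4/6 = -9*3*4/6 = -9*4/2 = -⅙*108 = -18)
1/R(a(b)) = 1/(-6 - 18) = 1/(-24) = -1/24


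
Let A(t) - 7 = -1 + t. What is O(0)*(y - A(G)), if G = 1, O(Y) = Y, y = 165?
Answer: 0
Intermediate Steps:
A(t) = 6 + t (A(t) = 7 + (-1 + t) = 6 + t)
O(0)*(y - A(G)) = 0*(165 - (6 + 1)) = 0*(165 - 1*7) = 0*(165 - 7) = 0*158 = 0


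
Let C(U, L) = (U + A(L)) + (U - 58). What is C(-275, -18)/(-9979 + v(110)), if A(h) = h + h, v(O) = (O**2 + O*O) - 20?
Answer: -644/14201 ≈ -0.045349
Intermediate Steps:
v(O) = -20 + 2*O**2 (v(O) = (O**2 + O**2) - 20 = 2*O**2 - 20 = -20 + 2*O**2)
A(h) = 2*h
C(U, L) = -58 + 2*L + 2*U (C(U, L) = (U + 2*L) + (U - 58) = (U + 2*L) + (-58 + U) = -58 + 2*L + 2*U)
C(-275, -18)/(-9979 + v(110)) = (-58 + 2*(-18) + 2*(-275))/(-9979 + (-20 + 2*110**2)) = (-58 - 36 - 550)/(-9979 + (-20 + 2*12100)) = -644/(-9979 + (-20 + 24200)) = -644/(-9979 + 24180) = -644/14201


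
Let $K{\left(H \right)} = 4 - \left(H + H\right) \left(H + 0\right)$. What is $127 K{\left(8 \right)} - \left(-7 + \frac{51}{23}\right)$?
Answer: $- \frac{362094}{23} \approx -15743.0$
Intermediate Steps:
$K{\left(H \right)} = 4 - 2 H^{2}$ ($K{\left(H \right)} = 4 - 2 H H = 4 - 2 H^{2}$)
$127 K{\left(8 \right)} - \left(-7 + \frac{51}{23}\right) = 127 \left(4 - 2 \cdot 8^{2}\right) - \left(-7 + \frac{51}{23}\right) = 127 \left(4 - 128\right) + \left(\left(43 + 51 \left(- \frac{1}{23}\right)\right) - 36\right) = 127 \left(4 - 128\right) + \left(\left(43 - \frac{51}{23}\right) - 36\right) = 127 \left(-124\right) + \left(\frac{938}{23} - 36\right) = -15748 + \frac{110}{23} = - \frac{362094}{23}$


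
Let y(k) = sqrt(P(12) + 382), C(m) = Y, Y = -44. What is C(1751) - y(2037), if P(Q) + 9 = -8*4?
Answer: -44 - sqrt(341) ≈ -62.466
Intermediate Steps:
C(m) = -44
P(Q) = -41 (P(Q) = -9 - 8*4 = -9 - 32 = -41)
y(k) = sqrt(341) (y(k) = sqrt(-41 + 382) = sqrt(341))
C(1751) - y(2037) = -44 - sqrt(341)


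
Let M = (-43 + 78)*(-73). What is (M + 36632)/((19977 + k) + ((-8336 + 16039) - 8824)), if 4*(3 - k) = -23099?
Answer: 45436/32845 ≈ 1.3833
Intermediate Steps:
k = 23111/4 (k = 3 - 1/4*(-23099) = 3 + 23099/4 = 23111/4 ≈ 5777.8)
M = -2555 (M = 35*(-73) = -2555)
(M + 36632)/((19977 + k) + ((-8336 + 16039) - 8824)) = (-2555 + 36632)/((19977 + 23111/4) + ((-8336 + 16039) - 8824)) = 34077/(103019/4 + (7703 - 8824)) = 34077/(103019/4 - 1121) = 34077/(98535/4) = 34077*(4/98535) = 45436/32845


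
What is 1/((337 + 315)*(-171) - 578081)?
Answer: -1/689573 ≈ -1.4502e-6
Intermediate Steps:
1/((337 + 315)*(-171) - 578081) = 1/(652*(-171) - 578081) = 1/(-111492 - 578081) = 1/(-689573) = -1/689573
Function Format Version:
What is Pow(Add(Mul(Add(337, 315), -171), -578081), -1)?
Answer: Rational(-1, 689573) ≈ -1.4502e-6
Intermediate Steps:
Pow(Add(Mul(Add(337, 315), -171), -578081), -1) = Pow(Add(Mul(652, -171), -578081), -1) = Pow(Add(-111492, -578081), -1) = Pow(-689573, -1) = Rational(-1, 689573)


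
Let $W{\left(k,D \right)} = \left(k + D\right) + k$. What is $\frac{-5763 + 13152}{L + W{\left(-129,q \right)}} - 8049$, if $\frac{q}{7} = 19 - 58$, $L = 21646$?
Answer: $- \frac{169947246}{21115} \approx -8048.6$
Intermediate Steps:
$q = -273$ ($q = 7 \left(19 - 58\right) = 7 \left(-39\right) = -273$)
$W{\left(k,D \right)} = D + 2 k$ ($W{\left(k,D \right)} = \left(D + k\right) + k = D + 2 k$)
$\frac{-5763 + 13152}{L + W{\left(-129,q \right)}} - 8049 = \frac{-5763 + 13152}{21646 + \left(-273 + 2 \left(-129\right)\right)} - 8049 = \frac{7389}{21646 - 531} - 8049 = \frac{7389}{21115} - 8049 = - \frac{169947246}{21115}$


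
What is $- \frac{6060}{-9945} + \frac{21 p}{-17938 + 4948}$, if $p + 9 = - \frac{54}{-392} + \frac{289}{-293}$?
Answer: $\frac{2945280827}{4710392232} \approx 0.62527$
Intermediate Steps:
$p = - \frac{565585}{57428}$ ($p = -9 + \left(- \frac{54}{-392} + \frac{289}{-293}\right) = -9 + \left(\left(-54\right) \left(- \frac{1}{392}\right) + 289 \left(- \frac{1}{293}\right)\right) = -9 + \left(\frac{27}{196} - \frac{289}{293}\right) = -9 - \frac{48733}{57428} = - \frac{565585}{57428} \approx -9.8486$)
$- \frac{6060}{-9945} + \frac{21 p}{-17938 + 4948} = - \frac{6060}{-9945} + \frac{21 \left(- \frac{565585}{57428}\right)}{-17938 + 4948} = \left(-6060\right) \left(- \frac{1}{9945}\right) - \frac{1696755}{8204 \left(-12990\right)} = \frac{404}{663} - - \frac{113117}{7104664} = \frac{404}{663} + \frac{113117}{7104664} = \frac{2945280827}{4710392232}$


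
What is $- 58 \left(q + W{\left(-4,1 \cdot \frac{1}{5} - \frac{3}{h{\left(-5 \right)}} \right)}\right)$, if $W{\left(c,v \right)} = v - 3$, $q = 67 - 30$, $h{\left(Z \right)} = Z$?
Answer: $- \frac{10092}{5} \approx -2018.4$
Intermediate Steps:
$q = 37$ ($q = 67 - 30 = 37$)
$W{\left(c,v \right)} = -3 + v$ ($W{\left(c,v \right)} = v - 3 = -3 + v$)
$- 58 \left(q + W{\left(-4,1 \cdot \frac{1}{5} - \frac{3}{h{\left(-5 \right)}} \right)}\right) = - 58 \left(37 + \left(-3 + \left(1 \cdot \frac{1}{5} - \frac{3}{-5}\right)\right)\right) = - 58 \left(37 + \left(-3 + \left(1 \cdot \frac{1}{5} - - \frac{3}{5}\right)\right)\right) = - 58 \left(37 + \left(-3 + \left(\frac{1}{5} + \frac{3}{5}\right)\right)\right) = - 58 \left(37 + \left(-3 + \frac{4}{5}\right)\right) = - 58 \left(37 - \frac{11}{5}\right) = \left(-58\right) \frac{174}{5} = - \frac{10092}{5}$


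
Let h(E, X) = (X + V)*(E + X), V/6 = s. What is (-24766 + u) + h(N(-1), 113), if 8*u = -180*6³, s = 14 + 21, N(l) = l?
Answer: 6550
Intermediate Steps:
s = 35
V = 210 (V = 6*35 = 210)
u = -4860 (u = (-180*6³)/8 = (-180*216)/8 = (⅛)*(-38880) = -4860)
h(E, X) = (210 + X)*(E + X) (h(E, X) = (X + 210)*(E + X) = (210 + X)*(E + X))
(-24766 + u) + h(N(-1), 113) = (-24766 - 4860) + (113² + 210*(-1) + 210*113 - 1*113) = -29626 + (12769 - 210 + 23730 - 113) = -29626 + 36176 = 6550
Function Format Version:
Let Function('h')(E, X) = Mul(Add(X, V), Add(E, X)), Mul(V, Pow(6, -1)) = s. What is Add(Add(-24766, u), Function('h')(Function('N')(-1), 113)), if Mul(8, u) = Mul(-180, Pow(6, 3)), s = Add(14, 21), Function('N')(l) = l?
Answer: 6550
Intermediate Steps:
s = 35
V = 210 (V = Mul(6, 35) = 210)
u = -4860 (u = Mul(Rational(1, 8), Mul(-180, Pow(6, 3))) = Mul(Rational(1, 8), Mul(-180, 216)) = Mul(Rational(1, 8), -38880) = -4860)
Function('h')(E, X) = Mul(Add(210, X), Add(E, X)) (Function('h')(E, X) = Mul(Add(X, 210), Add(E, X)) = Mul(Add(210, X), Add(E, X)))
Add(Add(-24766, u), Function('h')(Function('N')(-1), 113)) = Add(Add(-24766, -4860), Add(Pow(113, 2), Mul(210, -1), Mul(210, 113), Mul(-1, 113))) = Add(-29626, Add(12769, -210, 23730, -113)) = Add(-29626, 36176) = 6550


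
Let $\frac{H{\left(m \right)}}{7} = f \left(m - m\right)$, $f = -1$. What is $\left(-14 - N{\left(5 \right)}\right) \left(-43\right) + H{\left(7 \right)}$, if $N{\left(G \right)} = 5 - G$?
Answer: $602$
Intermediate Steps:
$H{\left(m \right)} = 0$ ($H{\left(m \right)} = 7 \left(- (m - m)\right) = 7 \left(\left(-1\right) 0\right) = 7 \cdot 0 = 0$)
$\left(-14 - N{\left(5 \right)}\right) \left(-43\right) + H{\left(7 \right)} = \left(-14 - \left(5 - 5\right)\right) \left(-43\right) + 0 = \left(-14 - 0\right) \left(-43\right) + 0 = \left(-14 + 0\right) \left(-43\right) + 0 = \left(-14\right) \left(-43\right) + 0 = 602 + 0 = 602$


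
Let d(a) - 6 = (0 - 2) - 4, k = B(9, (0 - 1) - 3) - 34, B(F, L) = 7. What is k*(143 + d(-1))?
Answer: -3861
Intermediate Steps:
k = -27 (k = 7 - 34 = -27)
d(a) = 0 (d(a) = 6 + ((0 - 2) - 4) = 6 + (-2 - 4) = 6 - 6 = 0)
k*(143 + d(-1)) = -27*(143 + 0) = -27*143 = -3861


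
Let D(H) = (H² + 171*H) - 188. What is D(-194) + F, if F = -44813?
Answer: -40539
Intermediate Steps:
D(H) = -188 + H² + 171*H
D(-194) + F = (-188 + (-194)² + 171*(-194)) - 44813 = (-188 + 37636 - 33174) - 44813 = 4274 - 44813 = -40539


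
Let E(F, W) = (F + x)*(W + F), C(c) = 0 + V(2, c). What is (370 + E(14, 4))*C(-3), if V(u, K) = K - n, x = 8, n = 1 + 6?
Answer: -7660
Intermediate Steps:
n = 7
V(u, K) = -7 + K (V(u, K) = K - 1*7 = K - 7 = -7 + K)
C(c) = -7 + c (C(c) = 0 + (-7 + c) = -7 + c)
E(F, W) = (8 + F)*(F + W) (E(F, W) = (F + 8)*(W + F) = (8 + F)*(F + W))
(370 + E(14, 4))*C(-3) = (370 + (14² + 8*14 + 8*4 + 14*4))*(-7 - 3) = (370 + (196 + 112 + 32 + 56))*(-10) = (370 + 396)*(-10) = 766*(-10) = -7660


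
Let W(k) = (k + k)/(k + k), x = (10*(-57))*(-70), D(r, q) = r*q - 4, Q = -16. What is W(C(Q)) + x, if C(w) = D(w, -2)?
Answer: 39901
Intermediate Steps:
D(r, q) = -4 + q*r (D(r, q) = q*r - 4 = -4 + q*r)
C(w) = -4 - 2*w
x = 39900 (x = -570*(-70) = 39900)
W(k) = 1 (W(k) = (2*k)/((2*k)) = (2*k)*(1/(2*k)) = 1)
W(C(Q)) + x = 1 + 39900 = 39901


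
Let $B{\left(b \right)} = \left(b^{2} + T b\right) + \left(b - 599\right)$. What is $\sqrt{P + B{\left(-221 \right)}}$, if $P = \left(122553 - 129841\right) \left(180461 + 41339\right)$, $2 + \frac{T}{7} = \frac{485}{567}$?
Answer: $\frac{i \sqrt{130930717270}}{9} \approx 40205.0 i$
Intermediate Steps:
$T = - \frac{649}{81}$ ($T = -14 + 7 \cdot \frac{485}{567} = -14 + \frac{485}{81} = - \frac{649}{81} \approx -8.0123$)
$B{\left(b \right)} = -599 + b^{2} - \frac{568 b}{81}$ ($B{\left(b \right)} = \left(b^{2} - \frac{649 b}{81}\right) + \left(b - 599\right) = \left(b^{2} - \frac{649 b}{81}\right) + \left(-599 + b\right) = -599 + b^{2} - \frac{568 b}{81}$)
$P = -1616478400$ ($P = \left(-7288\right) 221800 = -1616478400$)
$\sqrt{P + B{\left(-221 \right)}} = \sqrt{-1616478400 - \left(- \frac{77009}{81} - 48841\right)} = \sqrt{-1616478400 + \left(-599 + 48841 + \frac{125528}{81}\right)} = \sqrt{-1616478400 + \frac{4033130}{81}} = \sqrt{- \frac{130930717270}{81}} = \frac{i \sqrt{130930717270}}{9}$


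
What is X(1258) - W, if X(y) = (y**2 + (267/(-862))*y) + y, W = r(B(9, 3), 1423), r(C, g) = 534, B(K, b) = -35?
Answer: 682229185/431 ≈ 1.5829e+6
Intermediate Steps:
W = 534
X(y) = y**2 + 595*y/862 (X(y) = (y**2 + (267*(-1/862))*y) + y = (y**2 - 267*y/862) + y = y**2 + 595*y/862)
X(1258) - W = (1/862)*1258*(595 + 862*1258) - 1*534 = (1/862)*1258*(595 + 1084396) - 534 = (1/862)*1258*1084991 - 534 = 682459339/431 - 534 = 682229185/431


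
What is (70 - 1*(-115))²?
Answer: 34225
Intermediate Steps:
(70 - 1*(-115))² = (70 + 115)² = 185² = 34225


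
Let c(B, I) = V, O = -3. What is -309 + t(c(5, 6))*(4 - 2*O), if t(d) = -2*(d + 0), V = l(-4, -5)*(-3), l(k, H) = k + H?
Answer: -849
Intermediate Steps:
l(k, H) = H + k
V = 27 (V = (-5 - 4)*(-3) = -9*(-3) = 27)
c(B, I) = 27
t(d) = -2*d
-309 + t(c(5, 6))*(4 - 2*O) = -309 + (-2*27)*(4 - 2*(-3)) = -309 - 54*(4 + 6) = -309 - 54*10 = -309 - 540 = -849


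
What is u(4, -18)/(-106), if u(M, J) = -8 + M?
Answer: 2/53 ≈ 0.037736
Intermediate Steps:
u(4, -18)/(-106) = (-8 + 4)/(-106) = -4*(-1/106) = 2/53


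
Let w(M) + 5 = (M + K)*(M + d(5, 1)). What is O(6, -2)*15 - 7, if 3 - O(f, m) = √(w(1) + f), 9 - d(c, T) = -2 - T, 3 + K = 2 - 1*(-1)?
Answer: 38 - 15*√14 ≈ -18.125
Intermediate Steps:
K = 0 (K = -3 + (2 - 1*(-1)) = -3 + (2 + 1) = -3 + 3 = 0)
d(c, T) = 11 + T (d(c, T) = 9 - (-2 - T) = 9 + (2 + T) = 11 + T)
w(M) = -5 + M*(12 + M) (w(M) = -5 + (M + 0)*(M + (11 + 1)) = -5 + M*(M + 12) = -5 + M*(12 + M))
O(f, m) = 3 - √(8 + f) (O(f, m) = 3 - √((-5 + 1² + 12*1) + f) = 3 - √((-5 + 1 + 12) + f) = 3 - √(8 + f))
O(6, -2)*15 - 7 = (3 - √(8 + 6))*15 - 7 = (3 - √14)*15 - 7 = (45 - 15*√14) - 7 = 38 - 15*√14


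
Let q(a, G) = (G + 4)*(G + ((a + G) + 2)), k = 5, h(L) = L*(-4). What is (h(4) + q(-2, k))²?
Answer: 5476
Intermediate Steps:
h(L) = -4*L
q(a, G) = (4 + G)*(2 + a + 2*G) (q(a, G) = (4 + G)*(G + ((G + a) + 2)) = (4 + G)*(G + (2 + G + a)) = (4 + G)*(2 + a + 2*G))
(h(4) + q(-2, k))² = (-4*4 + (8 + 2*5² + 4*(-2) + 10*5 + 5*(-2)))² = (-16 + (8 + 2*25 - 8 + 50 - 10))² = (-16 + (8 + 50 - 8 + 50 - 10))² = (-16 + 90)² = 74² = 5476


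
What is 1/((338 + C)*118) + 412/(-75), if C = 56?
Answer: -19154629/3486900 ≈ -5.4933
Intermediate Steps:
1/((338 + C)*118) + 412/(-75) = 1/((338 + 56)*118) + 412/(-75) = (1/118)/394 + 412*(-1/75) = (1/394)*(1/118) - 412/75 = 1/46492 - 412/75 = -19154629/3486900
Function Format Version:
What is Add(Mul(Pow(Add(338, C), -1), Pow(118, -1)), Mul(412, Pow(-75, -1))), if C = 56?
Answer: Rational(-19154629, 3486900) ≈ -5.4933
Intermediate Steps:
Add(Mul(Pow(Add(338, C), -1), Pow(118, -1)), Mul(412, Pow(-75, -1))) = Add(Mul(Pow(Add(338, 56), -1), Pow(118, -1)), Mul(412, Pow(-75, -1))) = Add(Mul(Pow(394, -1), Rational(1, 118)), Mul(412, Rational(-1, 75))) = Add(Mul(Rational(1, 394), Rational(1, 118)), Rational(-412, 75)) = Add(Rational(1, 46492), Rational(-412, 75)) = Rational(-19154629, 3486900)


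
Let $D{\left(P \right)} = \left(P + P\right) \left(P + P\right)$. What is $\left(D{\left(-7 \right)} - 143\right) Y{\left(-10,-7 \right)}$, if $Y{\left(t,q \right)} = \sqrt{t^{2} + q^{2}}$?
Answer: $53 \sqrt{149} \approx 646.95$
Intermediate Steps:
$Y{\left(t,q \right)} = \sqrt{q^{2} + t^{2}}$
$D{\left(P \right)} = 4 P^{2}$ ($D{\left(P \right)} = 2 P 2 P = 4 P^{2}$)
$\left(D{\left(-7 \right)} - 143\right) Y{\left(-10,-7 \right)} = \left(4 \left(-7\right)^{2} - 143\right) \sqrt{\left(-7\right)^{2} + \left(-10\right)^{2}} = \left(4 \cdot 49 - 143\right) \sqrt{49 + 100} = \left(196 - 143\right) \sqrt{149} = 53 \sqrt{149}$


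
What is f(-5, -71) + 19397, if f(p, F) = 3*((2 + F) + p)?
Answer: 19175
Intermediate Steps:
f(p, F) = 6 + 3*F + 3*p (f(p, F) = 3*(2 + F + p) = 6 + 3*F + 3*p)
f(-5, -71) + 19397 = (6 + 3*(-71) + 3*(-5)) + 19397 = (6 - 213 - 15) + 19397 = -222 + 19397 = 19175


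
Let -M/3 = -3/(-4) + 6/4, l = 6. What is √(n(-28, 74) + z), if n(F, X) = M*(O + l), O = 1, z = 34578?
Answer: 3*√15347/2 ≈ 185.82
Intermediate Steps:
M = -27/4 (M = -3*(-3/(-4) + 6/4) = -3*(-3*(-¼) + 6*(¼)) = -3*(¾ + 3/2) = -3*9/4 = -27/4 ≈ -6.7500)
n(F, X) = -189/4 (n(F, X) = -27*(1 + 6)/4 = -27/4*7 = -189/4)
√(n(-28, 74) + z) = √(-189/4 + 34578) = √(138123/4) = 3*√15347/2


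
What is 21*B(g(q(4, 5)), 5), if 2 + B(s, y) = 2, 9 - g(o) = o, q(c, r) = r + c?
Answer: 0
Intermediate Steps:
q(c, r) = c + r
g(o) = 9 - o
B(s, y) = 0 (B(s, y) = -2 + 2 = 0)
21*B(g(q(4, 5)), 5) = 21*0 = 0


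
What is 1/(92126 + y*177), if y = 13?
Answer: 1/94427 ≈ 1.0590e-5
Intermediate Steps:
1/(92126 + y*177) = 1/(92126 + 13*177) = 1/(92126 + 2301) = 1/94427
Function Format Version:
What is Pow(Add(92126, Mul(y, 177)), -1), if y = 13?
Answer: Rational(1, 94427) ≈ 1.0590e-5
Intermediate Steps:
Pow(Add(92126, Mul(y, 177)), -1) = Pow(Add(92126, Mul(13, 177)), -1) = Pow(Add(92126, 2301), -1) = Pow(94427, -1) = Rational(1, 94427)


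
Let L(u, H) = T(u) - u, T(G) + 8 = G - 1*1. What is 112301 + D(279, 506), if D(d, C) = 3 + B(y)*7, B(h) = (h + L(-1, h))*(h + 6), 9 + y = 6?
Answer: 112052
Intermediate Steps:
y = -3 (y = -9 + 6 = -3)
T(G) = -9 + G (T(G) = -8 + (G - 1*1) = -8 + (G - 1) = -8 + (-1 + G) = -9 + G)
L(u, H) = -9 (L(u, H) = (-9 + u) - u = -9)
B(h) = (-9 + h)*(6 + h) (B(h) = (h - 9)*(h + 6) = (-9 + h)*(6 + h))
D(d, C) = -249 (D(d, C) = 3 + (-54 + (-3)² - 3*(-3))*7 = 3 + (-54 + 9 + 9)*7 = 3 - 36*7 = 3 - 252 = -249)
112301 + D(279, 506) = 112301 - 249 = 112052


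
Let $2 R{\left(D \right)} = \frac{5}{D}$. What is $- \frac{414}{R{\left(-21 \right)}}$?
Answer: $\frac{17388}{5} \approx 3477.6$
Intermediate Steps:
$R{\left(D \right)} = \frac{5}{2 D}$ ($R{\left(D \right)} = \frac{5 \frac{1}{D}}{2} = \frac{5}{2 D}$)
$- \frac{414}{R{\left(-21 \right)}} = - \frac{414}{\frac{5}{2} \frac{1}{-21}} = - \frac{414}{\frac{5}{2} \left(- \frac{1}{21}\right)} = - \frac{414}{- \frac{5}{42}} = \left(-414\right) \left(- \frac{42}{5}\right) = \frac{17388}{5}$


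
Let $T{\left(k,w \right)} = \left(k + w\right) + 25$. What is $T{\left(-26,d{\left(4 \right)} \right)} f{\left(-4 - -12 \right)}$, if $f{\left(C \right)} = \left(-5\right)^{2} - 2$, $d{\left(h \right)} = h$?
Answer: $69$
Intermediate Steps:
$T{\left(k,w \right)} = 25 + k + w$
$f{\left(C \right)} = 23$ ($f{\left(C \right)} = 25 - 2 = 23$)
$T{\left(-26,d{\left(4 \right)} \right)} f{\left(-4 - -12 \right)} = \left(25 - 26 + 4\right) 23 = 3 \cdot 23 = 69$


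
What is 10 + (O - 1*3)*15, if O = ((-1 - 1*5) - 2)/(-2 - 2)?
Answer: -5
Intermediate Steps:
O = 2 (O = ((-1 - 5) - 2)/(-4) = (-6 - 2)*(-¼) = -8*(-¼) = 2)
10 + (O - 1*3)*15 = 10 + (2 - 1*3)*15 = 10 + (2 - 3)*15 = 10 - 1*15 = 10 - 15 = -5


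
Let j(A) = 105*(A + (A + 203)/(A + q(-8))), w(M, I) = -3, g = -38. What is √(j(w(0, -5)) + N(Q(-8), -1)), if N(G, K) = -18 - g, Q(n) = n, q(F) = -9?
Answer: I*√2045 ≈ 45.222*I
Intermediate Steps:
N(G, K) = 20 (N(G, K) = -18 - 1*(-38) = -18 + 38 = 20)
j(A) = 105*A + 105*(203 + A)/(-9 + A) (j(A) = 105*(A + (A + 203)/(A - 9)) = 105*(A + (203 + A)/(-9 + A)) = 105*A + 105*(203 + A)/(-9 + A))
√(j(w(0, -5)) + N(Q(-8), -1)) = √(105*(203 + (-3)² - 8*(-3))/(-9 - 3) + 20) = √(105*(203 + 9 + 24)/(-12) + 20) = √(105*(-1/12)*236 + 20) = √(-2065 + 20) = √(-2045) = I*√2045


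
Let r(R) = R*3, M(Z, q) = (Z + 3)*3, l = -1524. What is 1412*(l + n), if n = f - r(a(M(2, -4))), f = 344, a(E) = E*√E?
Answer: -1666160 - 63540*√15 ≈ -1.9123e+6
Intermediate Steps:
M(Z, q) = 9 + 3*Z (M(Z, q) = (3 + Z)*3 = 9 + 3*Z)
a(E) = E^(3/2)
r(R) = 3*R
n = 344 - 45*√15 (n = 344 - 3*(9 + 3*2)^(3/2) = 344 - 3*(9 + 6)^(3/2) = 344 - 3*15^(3/2) = 344 - 3*15*√15 = 344 - 45*√15 ≈ 169.72)
1412*(l + n) = 1412*(-1524 + (344 - 45*√15)) = 1412*(-1180 - 45*√15) = -1666160 - 63540*√15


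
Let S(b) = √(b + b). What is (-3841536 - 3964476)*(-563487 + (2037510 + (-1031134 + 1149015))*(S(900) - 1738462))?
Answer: 29249641474869919548 - 504750240320760*√2 ≈ 2.9249e+19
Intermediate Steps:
S(b) = √2*√b (S(b) = √(2*b) = √2*√b)
(-3841536 - 3964476)*(-563487 + (2037510 + (-1031134 + 1149015))*(S(900) - 1738462)) = (-3841536 - 3964476)*(-563487 + (2037510 + (-1031134 + 1149015))*(√2*√900 - 1738462)) = -7806012*(-563487 + (2037510 + 117881)*(√2*30 - 1738462)) = -7806012*(-563487 + 2155391*(30*√2 - 1738462)) = -7806012*(-563487 + 2155391*(-1738462 + 30*√2)) = -7806012*(-563487 + (-3747065348642 + 64661730*√2)) = -7806012*(-3747065912129 + 64661730*√2) = 29249641474869919548 - 504750240320760*√2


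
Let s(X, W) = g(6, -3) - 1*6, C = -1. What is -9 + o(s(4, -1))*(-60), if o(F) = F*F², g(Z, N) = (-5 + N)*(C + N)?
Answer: -1054569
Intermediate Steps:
g(Z, N) = (-1 + N)*(-5 + N) (g(Z, N) = (-5 + N)*(-1 + N) = (-1 + N)*(-5 + N))
s(X, W) = 26 (s(X, W) = (5 + (-3)² - 6*(-3)) - 1*6 = (5 + 9 + 18) - 6 = 32 - 6 = 26)
o(F) = F³
-9 + o(s(4, -1))*(-60) = -9 + 26³*(-60) = -9 + 17576*(-60) = -9 - 1054560 = -1054569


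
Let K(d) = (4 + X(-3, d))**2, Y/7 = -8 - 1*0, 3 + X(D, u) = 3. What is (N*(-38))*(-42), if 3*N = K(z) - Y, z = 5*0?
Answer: 38304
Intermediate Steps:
X(D, u) = 0 (X(D, u) = -3 + 3 = 0)
Y = -56 (Y = 7*(-8 - 1*0) = 7*(-8 + 0) = 7*(-8) = -56)
z = 0
K(d) = 16 (K(d) = (4 + 0)**2 = 4**2 = 16)
N = 24 (N = (16 - 1*(-56))/3 = (16 + 56)/3 = (1/3)*72 = 24)
(N*(-38))*(-42) = (24*(-38))*(-42) = -912*(-42) = 38304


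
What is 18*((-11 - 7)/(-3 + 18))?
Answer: -108/5 ≈ -21.600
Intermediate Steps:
18*((-11 - 7)/(-3 + 18)) = 18*(-18/15) = 18*(-18*1/15) = 18*(-6/5) = -108/5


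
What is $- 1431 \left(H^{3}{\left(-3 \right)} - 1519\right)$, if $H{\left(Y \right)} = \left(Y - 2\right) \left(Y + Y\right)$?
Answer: $-36463311$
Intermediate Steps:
$H{\left(Y \right)} = 2 Y \left(-2 + Y\right)$ ($H{\left(Y \right)} = \left(-2 + Y\right) 2 Y = 2 Y \left(-2 + Y\right)$)
$- 1431 \left(H^{3}{\left(-3 \right)} - 1519\right) = - 1431 \left(\left(2 \left(-3\right) \left(-2 - 3\right)\right)^{3} - 1519\right) = - 1431 \left(\left(2 \left(-3\right) \left(-5\right)\right)^{3} - 1519\right) = - 1431 \left(30^{3} - 1519\right) = - 1431 \left(27000 - 1519\right) = \left(-1431\right) 25481 = -36463311$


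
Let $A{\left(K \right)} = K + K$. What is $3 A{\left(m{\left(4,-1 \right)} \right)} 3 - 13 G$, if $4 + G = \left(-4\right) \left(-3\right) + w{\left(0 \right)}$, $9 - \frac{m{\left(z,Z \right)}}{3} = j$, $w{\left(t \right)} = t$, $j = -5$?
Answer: $652$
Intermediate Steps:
$m{\left(z,Z \right)} = 42$ ($m{\left(z,Z \right)} = 27 - -15 = 27 + 15 = 42$)
$A{\left(K \right)} = 2 K$
$G = 8$ ($G = -4 + \left(\left(-4\right) \left(-3\right) + 0\right) = -4 + \left(12 + 0\right) = -4 + 12 = 8$)
$3 A{\left(m{\left(4,-1 \right)} \right)} 3 - 13 G = 3 \cdot 2 \cdot 42 \cdot 3 - 104 = 3 \cdot 84 \cdot 3 - 104 = 252 \cdot 3 - 104 = 756 - 104 = 652$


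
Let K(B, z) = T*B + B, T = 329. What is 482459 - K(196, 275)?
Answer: 417779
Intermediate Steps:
K(B, z) = 330*B (K(B, z) = 329*B + B = 330*B)
482459 - K(196, 275) = 482459 - 330*196 = 482459 - 1*64680 = 482459 - 64680 = 417779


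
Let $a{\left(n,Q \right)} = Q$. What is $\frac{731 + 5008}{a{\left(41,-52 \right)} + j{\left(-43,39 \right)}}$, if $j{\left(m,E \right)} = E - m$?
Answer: $\frac{1913}{10} \approx 191.3$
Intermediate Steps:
$\frac{731 + 5008}{a{\left(41,-52 \right)} + j{\left(-43,39 \right)}} = \frac{731 + 5008}{-52 + \left(39 - -43\right)} = \frac{5739}{-52 + \left(39 + 43\right)} = \frac{5739}{-52 + 82} = \frac{5739}{30} = 5739 \cdot \frac{1}{30} = \frac{1913}{10}$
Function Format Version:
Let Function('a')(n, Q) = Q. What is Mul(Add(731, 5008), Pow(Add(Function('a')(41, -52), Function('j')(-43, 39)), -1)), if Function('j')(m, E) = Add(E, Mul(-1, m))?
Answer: Rational(1913, 10) ≈ 191.30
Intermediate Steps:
Mul(Add(731, 5008), Pow(Add(Function('a')(41, -52), Function('j')(-43, 39)), -1)) = Mul(Add(731, 5008), Pow(Add(-52, Add(39, Mul(-1, -43))), -1)) = Mul(5739, Pow(Add(-52, Add(39, 43)), -1)) = Mul(5739, Pow(Add(-52, 82), -1)) = Mul(5739, Pow(30, -1)) = Mul(5739, Rational(1, 30)) = Rational(1913, 10)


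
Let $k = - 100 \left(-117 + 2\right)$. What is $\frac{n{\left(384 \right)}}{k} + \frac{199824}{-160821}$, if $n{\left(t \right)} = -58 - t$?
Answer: $- \frac{394843147}{308240250} \approx -1.281$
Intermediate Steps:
$k = 11500$ ($k = \left(-100\right) \left(-115\right) = 11500$)
$\frac{n{\left(384 \right)}}{k} + \frac{199824}{-160821} = \frac{-58 - 384}{11500} + \frac{199824}{-160821} = \left(-58 - 384\right) \frac{1}{11500} + 199824 \left(- \frac{1}{160821}\right) = \left(-442\right) \frac{1}{11500} - \frac{66608}{53607} = - \frac{221}{5750} - \frac{66608}{53607} = - \frac{394843147}{308240250}$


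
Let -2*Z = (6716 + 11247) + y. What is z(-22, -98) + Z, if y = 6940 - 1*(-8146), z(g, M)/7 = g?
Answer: -33357/2 ≈ -16679.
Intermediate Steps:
z(g, M) = 7*g
y = 15086 (y = 6940 + 8146 = 15086)
Z = -33049/2 (Z = -((6716 + 11247) + 15086)/2 = -(17963 + 15086)/2 = -1/2*33049 = -33049/2 ≈ -16525.)
z(-22, -98) + Z = 7*(-22) - 33049/2 = -154 - 33049/2 = -33357/2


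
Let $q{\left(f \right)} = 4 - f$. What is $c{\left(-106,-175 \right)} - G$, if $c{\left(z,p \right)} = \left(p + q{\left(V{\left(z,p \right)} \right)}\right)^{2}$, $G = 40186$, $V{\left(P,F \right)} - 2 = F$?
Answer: $-40182$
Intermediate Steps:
$V{\left(P,F \right)} = 2 + F$
$c{\left(z,p \right)} = 4$ ($c{\left(z,p \right)} = \left(p - \left(-2 + p\right)\right)^{2} = 2^{2} = 4$)
$c{\left(-106,-175 \right)} - G = 4 - 40186 = -40182$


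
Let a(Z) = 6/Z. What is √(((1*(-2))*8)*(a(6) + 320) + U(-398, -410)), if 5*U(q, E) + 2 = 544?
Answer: I*√125690/5 ≈ 70.906*I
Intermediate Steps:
U(q, E) = 542/5 (U(q, E) = -⅖ + (⅕)*544 = -⅖ + 544/5 = 542/5)
√(((1*(-2))*8)*(a(6) + 320) + U(-398, -410)) = √(((1*(-2))*8)*(6/6 + 320) + 542/5) = √((-2*8)*(6*(⅙) + 320) + 542/5) = √(-16*(1 + 320) + 542/5) = √(-16*321 + 542/5) = √(-5136 + 542/5) = √(-25138/5) = I*√125690/5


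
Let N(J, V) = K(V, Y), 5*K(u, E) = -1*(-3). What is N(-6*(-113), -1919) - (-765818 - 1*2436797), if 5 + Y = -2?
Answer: 16013078/5 ≈ 3.2026e+6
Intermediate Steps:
Y = -7 (Y = -5 - 2 = -7)
K(u, E) = ⅗ (K(u, E) = (-1*(-3))/5 = (⅕)*3 = ⅗)
N(J, V) = ⅗
N(-6*(-113), -1919) - (-765818 - 1*2436797) = ⅗ - (-765818 - 1*2436797) = ⅗ - (-765818 - 2436797) = ⅗ - 1*(-3202615) = ⅗ + 3202615 = 16013078/5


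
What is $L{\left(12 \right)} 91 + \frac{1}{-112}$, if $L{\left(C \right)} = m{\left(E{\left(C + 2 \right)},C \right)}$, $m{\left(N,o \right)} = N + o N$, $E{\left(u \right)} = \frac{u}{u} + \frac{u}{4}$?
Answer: $\frac{596231}{112} \approx 5323.5$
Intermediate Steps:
$E{\left(u \right)} = 1 + \frac{u}{4}$ ($E{\left(u \right)} = 1 + u \frac{1}{4} = 1 + \frac{u}{4}$)
$m{\left(N,o \right)} = N + N o$
$L{\left(C \right)} = \left(1 + C\right) \left(\frac{3}{2} + \frac{C}{4}\right)$ ($L{\left(C \right)} = \left(1 + \frac{C + 2}{4}\right) \left(1 + C\right) = \left(1 + \frac{2 + C}{4}\right) \left(1 + C\right) = \left(1 + \left(\frac{1}{2} + \frac{C}{4}\right)\right) \left(1 + C\right) = \left(\frac{3}{2} + \frac{C}{4}\right) \left(1 + C\right) = \left(1 + C\right) \left(\frac{3}{2} + \frac{C}{4}\right)$)
$L{\left(12 \right)} 91 + \frac{1}{-112} = \frac{\left(1 + 12\right) \left(6 + 12\right)}{4} \cdot 91 + \frac{1}{-112} = \frac{1}{4} \cdot 13 \cdot 18 \cdot 91 - \frac{1}{112} = \frac{117}{2} \cdot 91 - \frac{1}{112} = \frac{10647}{2} - \frac{1}{112} = \frac{596231}{112}$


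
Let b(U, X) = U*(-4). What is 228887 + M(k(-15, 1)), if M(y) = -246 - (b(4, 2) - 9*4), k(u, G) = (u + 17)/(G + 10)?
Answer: 228693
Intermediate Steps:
b(U, X) = -4*U
k(u, G) = (17 + u)/(10 + G)
M(y) = -194 (M(y) = -246 - (-4*4 - 9*4) = -246 - (-16 - 36) = -246 - 1*(-52) = -246 + 52 = -194)
228887 + M(k(-15, 1)) = 228887 - 194 = 228693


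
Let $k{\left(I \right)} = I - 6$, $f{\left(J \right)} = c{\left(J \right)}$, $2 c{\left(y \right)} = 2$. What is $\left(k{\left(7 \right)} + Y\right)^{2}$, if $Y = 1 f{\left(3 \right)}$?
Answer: $4$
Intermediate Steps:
$c{\left(y \right)} = 1$ ($c{\left(y \right)} = \frac{1}{2} \cdot 2 = 1$)
$f{\left(J \right)} = 1$
$k{\left(I \right)} = -6 + I$
$Y = 1$ ($Y = 1 \cdot 1 = 1$)
$\left(k{\left(7 \right)} + Y\right)^{2} = \left(\left(-6 + 7\right) + 1\right)^{2} = \left(1 + 1\right)^{2} = 2^{2} = 4$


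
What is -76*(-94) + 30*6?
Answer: 7324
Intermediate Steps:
-76*(-94) + 30*6 = 7144 + 180 = 7324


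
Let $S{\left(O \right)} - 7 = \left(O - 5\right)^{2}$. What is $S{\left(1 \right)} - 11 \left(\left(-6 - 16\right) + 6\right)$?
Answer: $199$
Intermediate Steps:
$S{\left(O \right)} = 7 + \left(-5 + O\right)^{2}$ ($S{\left(O \right)} = 7 + \left(O - 5\right)^{2} = 7 + \left(-5 + O\right)^{2}$)
$S{\left(1 \right)} - 11 \left(\left(-6 - 16\right) + 6\right) = \left(7 + \left(-5 + 1\right)^{2}\right) - 11 \left(\left(-6 - 16\right) + 6\right) = \left(7 + \left(-4\right)^{2}\right) - 11 \left(-22 + 6\right) = \left(7 + 16\right) - -176 = 23 + 176 = 199$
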